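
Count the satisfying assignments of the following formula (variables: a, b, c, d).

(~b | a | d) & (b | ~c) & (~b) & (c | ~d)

2

There are 2^4 = 16 truth assignments over (a, b, c, d).
Check each against the 4 clauses (columns in the order a, b, c, d):
  F F F F  ✓ satisfies all
  F F F T  ✗ fails (c | ~d)
  F F T F  ✗ fails (b | ~c)
  F F T T  ✗ fails (b | ~c)
  F T F F  ✗ fails (~b | a | d)
  F T F T  ✗ fails (~b)
  F T T F  ✗ fails (~b | a | d)
  F T T T  ✗ fails (~b)
  T F F F  ✓ satisfies all
  T F F T  ✗ fails (c | ~d)
  T F T F  ✗ fails (b | ~c)
  T F T T  ✗ fails (b | ~c)
  T T F F  ✗ fails (~b)
  T T F T  ✗ fails (~b)
  T T T F  ✗ fails (~b)
  T T T T  ✗ fails (~b)
2 of the 16 rows are models.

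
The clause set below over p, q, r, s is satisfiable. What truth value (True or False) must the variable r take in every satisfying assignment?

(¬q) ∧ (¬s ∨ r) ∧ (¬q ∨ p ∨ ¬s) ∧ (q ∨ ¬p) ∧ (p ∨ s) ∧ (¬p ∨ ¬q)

Suppose r = False.
From the singleton clause (¬q), q = False.
From the singleton clause (¬s), s = False.
From the singleton clause (¬p), p = False.
But (p) is also a unit clause — contradiction.
So every satisfying assignment has r = True.

True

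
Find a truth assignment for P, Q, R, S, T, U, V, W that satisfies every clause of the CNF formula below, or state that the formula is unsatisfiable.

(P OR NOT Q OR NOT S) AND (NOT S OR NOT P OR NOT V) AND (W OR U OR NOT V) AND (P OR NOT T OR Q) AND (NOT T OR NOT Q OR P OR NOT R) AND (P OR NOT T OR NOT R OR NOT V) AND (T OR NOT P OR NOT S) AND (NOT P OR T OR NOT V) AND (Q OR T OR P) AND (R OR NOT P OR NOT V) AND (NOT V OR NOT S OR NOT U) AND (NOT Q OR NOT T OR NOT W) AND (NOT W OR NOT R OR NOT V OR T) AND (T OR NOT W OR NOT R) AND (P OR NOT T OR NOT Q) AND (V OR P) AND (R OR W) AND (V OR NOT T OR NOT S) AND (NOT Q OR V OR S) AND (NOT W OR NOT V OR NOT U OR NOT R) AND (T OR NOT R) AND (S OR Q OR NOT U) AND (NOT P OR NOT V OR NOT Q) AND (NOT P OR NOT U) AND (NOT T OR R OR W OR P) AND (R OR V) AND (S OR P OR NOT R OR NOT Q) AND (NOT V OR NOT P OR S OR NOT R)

P=true, Q=false, R=true, S=false, T=true, U=false, V=false, W=false

Branch on V: set V = false.
The clause (P) is unit, so P = true.
The clause (NOT U) is unit, so U = false.
The clause (R) is unit, so R = true.
The clause (T) is unit, so T = true.
The clause (NOT S) is unit, so S = false.
The clause (NOT Q) is unit, so Q = false.
No clause remains; W is free.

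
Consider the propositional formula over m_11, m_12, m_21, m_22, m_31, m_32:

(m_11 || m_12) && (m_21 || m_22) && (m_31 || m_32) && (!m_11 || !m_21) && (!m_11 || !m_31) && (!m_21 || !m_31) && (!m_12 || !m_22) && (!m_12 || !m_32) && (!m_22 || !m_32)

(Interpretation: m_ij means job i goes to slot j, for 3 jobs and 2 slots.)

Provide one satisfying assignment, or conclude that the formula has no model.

UNSATISFIABLE

Suppose m_11 = true.
Unit clause (!m_21) forces m_21 = false.
Unit clause (m_22) forces m_22 = true.
Unit clause (!m_31) forces m_31 = false.
Unit clause (m_32) forces m_32 = true.
Now (!m_32) is unsatisfied and unit — conflict.
That branch fails; take m_11 = false instead.
Unit clause (m_12) forces m_12 = true.
Unit clause (!m_22) forces m_22 = false.
Unit clause (m_21) forces m_21 = true.
Unit clause (!m_31) forces m_31 = false.
Unit clause (m_32) forces m_32 = true.
Now (!m_32) is unsatisfied and unit — conflict.
Neither m_11 = true nor m_11 = false works.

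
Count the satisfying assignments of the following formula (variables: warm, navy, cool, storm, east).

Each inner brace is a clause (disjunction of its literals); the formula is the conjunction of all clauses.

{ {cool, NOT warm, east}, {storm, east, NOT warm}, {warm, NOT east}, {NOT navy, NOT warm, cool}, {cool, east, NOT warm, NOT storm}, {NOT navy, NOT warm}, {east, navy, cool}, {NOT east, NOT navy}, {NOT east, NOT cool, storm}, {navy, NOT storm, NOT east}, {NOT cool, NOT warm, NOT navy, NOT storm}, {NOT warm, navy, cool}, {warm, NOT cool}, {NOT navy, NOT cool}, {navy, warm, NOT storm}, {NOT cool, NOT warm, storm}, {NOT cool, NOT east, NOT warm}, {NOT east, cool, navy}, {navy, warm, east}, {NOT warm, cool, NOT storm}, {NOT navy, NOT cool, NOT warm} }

There are 2^5 = 32 truth assignments over (warm, navy, cool, storm, east).
Split on cool. With cool = true, the clauses containing cool are satisfied and NOT cool drops from the rest; 1 of the 2^4 = 16 assignments to the other variables satisfy what remains.
With cool = false, by the same count on the reduced clause set, 2 assignments work.
Total: 1 + 2 = 3.

3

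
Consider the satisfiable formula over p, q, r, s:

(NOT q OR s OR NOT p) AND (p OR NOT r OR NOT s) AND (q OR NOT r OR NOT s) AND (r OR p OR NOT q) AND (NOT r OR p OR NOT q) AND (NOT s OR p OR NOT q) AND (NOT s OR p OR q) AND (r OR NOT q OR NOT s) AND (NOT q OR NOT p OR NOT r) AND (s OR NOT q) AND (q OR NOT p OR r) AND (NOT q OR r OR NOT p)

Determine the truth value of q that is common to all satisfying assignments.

False

Suppose q = true.
Unit clause (s) forces s = true.
Unit clause (p) forces p = true.
Unit clause (r) forces r = true.
But (NOT r) is also a unit clause — contradiction.
So every satisfying assignment has q = False.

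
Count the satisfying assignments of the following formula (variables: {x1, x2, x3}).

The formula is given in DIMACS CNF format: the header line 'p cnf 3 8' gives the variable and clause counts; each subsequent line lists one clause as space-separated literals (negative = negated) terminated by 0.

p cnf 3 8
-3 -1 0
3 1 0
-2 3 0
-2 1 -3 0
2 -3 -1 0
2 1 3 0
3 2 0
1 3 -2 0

1

There are 2^3 = 8 truth assignments over (x1, x2, x3).
Check each against the 8 clauses (columns in the order x1, x2, x3):
  F F F  ✗ fails (x3 ∨ x1)
  F F T  ✓ satisfies all
  F T F  ✗ fails (x3 ∨ x1)
  F T T  ✗ fails (¬x2 ∨ x1 ∨ ¬x3)
  T F F  ✗ fails (x3 ∨ x2)
  T F T  ✗ fails (¬x3 ∨ ¬x1)
  T T F  ✗ fails (¬x2 ∨ x3)
  T T T  ✗ fails (¬x3 ∨ ¬x1)
1 of the 8 rows is a model.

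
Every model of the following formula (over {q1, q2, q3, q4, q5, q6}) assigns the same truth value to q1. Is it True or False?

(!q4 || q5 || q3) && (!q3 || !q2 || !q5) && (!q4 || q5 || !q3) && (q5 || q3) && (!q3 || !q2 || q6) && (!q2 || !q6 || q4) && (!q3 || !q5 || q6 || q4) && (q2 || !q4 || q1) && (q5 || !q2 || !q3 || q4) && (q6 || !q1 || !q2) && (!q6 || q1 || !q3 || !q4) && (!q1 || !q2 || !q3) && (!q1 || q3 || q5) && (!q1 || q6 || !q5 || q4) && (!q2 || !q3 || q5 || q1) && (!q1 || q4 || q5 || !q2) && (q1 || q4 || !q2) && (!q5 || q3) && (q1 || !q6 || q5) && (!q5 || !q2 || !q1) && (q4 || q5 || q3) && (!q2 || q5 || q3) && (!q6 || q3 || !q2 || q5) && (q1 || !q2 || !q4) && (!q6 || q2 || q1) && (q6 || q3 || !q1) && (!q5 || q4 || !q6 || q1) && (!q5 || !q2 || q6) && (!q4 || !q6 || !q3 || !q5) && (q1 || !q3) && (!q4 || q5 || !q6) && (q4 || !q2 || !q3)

Suppose q1 = false.
Unit clause (!q3) forces q3 = false.
Unit clause (q5) forces q5 = true.
That conflicts with the unit clause (!q5).
So every satisfying assignment has q1 = True.

True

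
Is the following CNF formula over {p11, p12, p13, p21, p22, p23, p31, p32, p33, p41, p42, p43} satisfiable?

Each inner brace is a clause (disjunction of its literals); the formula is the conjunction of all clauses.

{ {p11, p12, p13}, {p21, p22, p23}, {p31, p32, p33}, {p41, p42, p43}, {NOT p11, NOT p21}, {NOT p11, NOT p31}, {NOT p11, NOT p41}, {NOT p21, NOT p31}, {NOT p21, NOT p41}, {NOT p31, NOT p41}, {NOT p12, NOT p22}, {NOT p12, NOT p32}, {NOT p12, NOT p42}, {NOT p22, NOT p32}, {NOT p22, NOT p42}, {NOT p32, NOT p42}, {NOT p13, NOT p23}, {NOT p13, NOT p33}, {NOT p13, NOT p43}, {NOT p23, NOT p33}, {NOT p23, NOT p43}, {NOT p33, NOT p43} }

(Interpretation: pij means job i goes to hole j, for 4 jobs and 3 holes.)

Unsatisfiable

Try p11 = false.
Try p12 = true.
The clause (NOT p22) is unit, so p22 = false.
The clause (NOT p32) is unit, so p32 = false.
The clause (NOT p42) is unit, so p42 = false.
Try p21 = true.
The clause (NOT p31) is unit, so p31 = false.
The clause (p33) is unit, so p33 = true.
The clause (NOT p41) is unit, so p41 = false.
The clause (p43) is unit, so p43 = true.
Now (NOT p43) is unsatisfied and unit — conflict.
Undo p21 and try p21 = false.
The clause (p23) is unit, so p23 = true.
The clause (NOT p13) is unit, so p13 = false.
The clause (NOT p33) is unit, so p33 = false.
The clause (p31) is unit, so p31 = true.
The clause (NOT p41) is unit, so p41 = false.
The clause (p43) is unit, so p43 = true.
Now (NOT p43) is unsatisfied and unit — conflict.
Either choice for p21 ends in contradiction.
Undo p12 and try p12 = false.
The clause (p13) is unit, so p13 = true.
The clause (NOT p23) is unit, so p23 = false.
The clause (NOT p33) is unit, so p33 = false.
The clause (NOT p43) is unit, so p43 = false.
Try p21 = true.
The clause (NOT p31) is unit, so p31 = false.
The clause (p32) is unit, so p32 = true.
The clause (NOT p41) is unit, so p41 = false.
The clause (p42) is unit, so p42 = true.
Now (NOT p42) is unsatisfied and unit — conflict.
Undo p21 and try p21 = false.
The clause (p22) is unit, so p22 = true.
The clause (NOT p32) is unit, so p32 = false.
The clause (p31) is unit, so p31 = true.
The clause (NOT p41) is unit, so p41 = false.
The clause (p42) is unit, so p42 = true.
Now (NOT p42) is unsatisfied and unit — conflict.
Either choice for p21 ends in contradiction.
Either choice for p12 ends in contradiction.
Undo p11 and try p11 = true.
The clause (NOT p21) is unit, so p21 = false.
The clause (NOT p31) is unit, so p31 = false.
The clause (NOT p41) is unit, so p41 = false.
Try p22 = true.
The clause (NOT p12) is unit, so p12 = false.
The clause (NOT p32) is unit, so p32 = false.
The clause (p33) is unit, so p33 = true.
The clause (NOT p42) is unit, so p42 = false.
The clause (p43) is unit, so p43 = true.
Now (NOT p43) is unsatisfied and unit — conflict.
Undo p22 and try p22 = false.
The clause (p23) is unit, so p23 = true.
The clause (NOT p13) is unit, so p13 = false.
The clause (NOT p33) is unit, so p33 = false.
The clause (p32) is unit, so p32 = true.
The clause (NOT p12) is unit, so p12 = false.
The clause (NOT p42) is unit, so p42 = false.
The clause (p43) is unit, so p43 = true.
Now (NOT p43) is unsatisfied and unit — conflict.
Either choice for p22 ends in contradiction.
Either choice for p11 ends in contradiction.
No assignment satisfies every clause.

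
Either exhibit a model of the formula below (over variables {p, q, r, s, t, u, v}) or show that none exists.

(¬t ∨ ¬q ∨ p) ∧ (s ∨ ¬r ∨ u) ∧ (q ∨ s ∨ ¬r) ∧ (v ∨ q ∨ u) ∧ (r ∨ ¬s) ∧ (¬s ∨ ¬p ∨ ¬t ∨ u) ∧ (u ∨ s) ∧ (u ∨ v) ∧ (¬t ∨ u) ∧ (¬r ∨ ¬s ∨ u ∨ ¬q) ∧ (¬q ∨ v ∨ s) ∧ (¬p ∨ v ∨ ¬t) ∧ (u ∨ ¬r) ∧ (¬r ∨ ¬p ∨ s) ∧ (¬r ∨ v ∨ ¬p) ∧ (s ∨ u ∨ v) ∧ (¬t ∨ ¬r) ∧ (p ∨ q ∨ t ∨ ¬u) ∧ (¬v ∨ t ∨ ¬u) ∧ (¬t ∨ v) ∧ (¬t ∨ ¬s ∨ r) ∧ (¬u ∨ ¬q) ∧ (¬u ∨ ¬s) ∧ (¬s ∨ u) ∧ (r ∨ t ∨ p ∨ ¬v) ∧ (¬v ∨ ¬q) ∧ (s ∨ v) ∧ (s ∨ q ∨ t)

Branch on r: set r = False.
The clause (¬s) is unit, so s = False.
The clause (u) is unit, so u = True.
The clause (¬q) is unit, so q = False.
The clause (v) is unit, so v = True.
The clause (t) is unit, so t = True.
Every clause is now satisfied; p is unconstrained.

p=False,  q=False,  r=False,  s=False,  t=True,  u=True,  v=True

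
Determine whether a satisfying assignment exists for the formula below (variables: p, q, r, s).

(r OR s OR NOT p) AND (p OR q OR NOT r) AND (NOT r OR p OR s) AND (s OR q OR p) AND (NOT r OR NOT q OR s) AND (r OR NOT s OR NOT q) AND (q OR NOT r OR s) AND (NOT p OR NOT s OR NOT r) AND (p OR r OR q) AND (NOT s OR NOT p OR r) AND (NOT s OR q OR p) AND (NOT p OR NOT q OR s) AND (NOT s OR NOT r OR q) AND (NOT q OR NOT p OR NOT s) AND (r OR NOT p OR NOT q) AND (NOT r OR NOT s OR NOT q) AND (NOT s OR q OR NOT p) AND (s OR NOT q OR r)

Try r = true.
Try p = true.
Unit clause (NOT s) forces s = false.
Unit clause (NOT q) forces q = false.
That conflicts with the unit clause (q).
Undo p and try p = false.
Unit clause (q) forces q = true.
Unit clause (s) forces s = true.
That conflicts with the unit clause (NOT s).
Both values of p lead to a conflict.
Undo r and try r = false.
Try s = true.
Unit clause (NOT q) forces q = false.
Unit clause (p) forces p = true.
That conflicts with the unit clause (NOT p).
Undo s and try s = false.
Unit clause (NOT p) forces p = false.
Unit clause (q) forces q = true.
That conflicts with the unit clause (NOT q).
Both values of s lead to a conflict.
Both values of r lead to a conflict.
No assignment satisfies every clause.

No, unsatisfiable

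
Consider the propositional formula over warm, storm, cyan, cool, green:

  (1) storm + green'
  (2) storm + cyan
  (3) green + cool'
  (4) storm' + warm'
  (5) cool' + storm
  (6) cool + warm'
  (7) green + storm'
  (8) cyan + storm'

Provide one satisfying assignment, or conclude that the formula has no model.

Try storm = 1.
From the singleton clause (warm'), warm = 0.
From the singleton clause (green), green = 1.
From the singleton clause (cyan), cyan = 1.
Every clause is now satisfied; cool is unconstrained.

warm: 0, storm: 1, cyan: 1, cool: 1, green: 1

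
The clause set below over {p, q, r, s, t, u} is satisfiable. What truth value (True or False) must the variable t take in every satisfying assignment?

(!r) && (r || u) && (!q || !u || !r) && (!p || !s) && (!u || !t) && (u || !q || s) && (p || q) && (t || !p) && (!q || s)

Suppose t = true.
The clause (!r) is unit, so r = false.
The clause (u) is unit, so u = true.
But (!u) is also a unit clause — contradiction.
So every satisfying assignment has t = False.

False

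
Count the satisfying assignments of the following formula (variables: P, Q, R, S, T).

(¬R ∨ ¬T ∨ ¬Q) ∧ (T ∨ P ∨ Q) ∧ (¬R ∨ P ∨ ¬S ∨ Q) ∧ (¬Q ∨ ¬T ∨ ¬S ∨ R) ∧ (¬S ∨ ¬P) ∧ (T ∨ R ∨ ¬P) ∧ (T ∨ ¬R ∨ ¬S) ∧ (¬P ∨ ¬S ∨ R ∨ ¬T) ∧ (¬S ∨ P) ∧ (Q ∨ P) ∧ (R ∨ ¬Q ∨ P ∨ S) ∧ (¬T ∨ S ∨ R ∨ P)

6

There are 2^5 = 32 truth assignments over (P, Q, R, S, T).
Split on R. With R = True, the clauses containing R are satisfied and ¬R drops from the rest; 4 of the 2^4 = 16 assignments to the other variables satisfy what remains.
With R = False, by the same count on the reduced clause set, 2 assignments work.
(One model: P=F, Q=T, R=T, S=F, T=F.)
Total: 4 + 2 = 6.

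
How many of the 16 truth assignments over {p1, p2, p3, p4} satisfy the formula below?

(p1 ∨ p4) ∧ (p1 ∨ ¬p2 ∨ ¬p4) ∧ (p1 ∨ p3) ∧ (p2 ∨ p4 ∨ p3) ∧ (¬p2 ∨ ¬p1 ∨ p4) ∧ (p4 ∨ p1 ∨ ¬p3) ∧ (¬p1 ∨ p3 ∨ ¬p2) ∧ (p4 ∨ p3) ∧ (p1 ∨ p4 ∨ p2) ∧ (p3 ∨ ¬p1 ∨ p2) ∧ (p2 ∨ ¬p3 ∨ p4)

3

There are 2^4 = 16 truth assignments over (p1, p2, p3, p4).
Check each against the 11 clauses (columns in the order p1, p2, p3, p4):
  F F F F  ✗ fails (p1 ∨ p4)
  F F F T  ✗ fails (p1 ∨ p3)
  F F T F  ✗ fails (p1 ∨ p4)
  F F T T  ✓ satisfies all
  F T F F  ✗ fails (p1 ∨ p4)
  F T F T  ✗ fails (p1 ∨ ¬p2 ∨ ¬p4)
  F T T F  ✗ fails (p1 ∨ p4)
  F T T T  ✗ fails (p1 ∨ ¬p2 ∨ ¬p4)
  T F F F  ✗ fails (p2 ∨ p4 ∨ p3)
  T F F T  ✗ fails (p3 ∨ ¬p1 ∨ p2)
  T F T F  ✗ fails (p2 ∨ ¬p3 ∨ p4)
  T F T T  ✓ satisfies all
  T T F F  ✗ fails (¬p2 ∨ ¬p1 ∨ p4)
  T T F T  ✗ fails (¬p1 ∨ p3 ∨ ¬p2)
  T T T F  ✗ fails (¬p2 ∨ ¬p1 ∨ p4)
  T T T T  ✓ satisfies all
3 of the 16 rows are models.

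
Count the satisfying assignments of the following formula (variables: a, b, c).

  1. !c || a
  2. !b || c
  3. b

1

There are 2^3 = 8 truth assignments over (a, b, c).
Check each against the 3 clauses (columns in the order a, b, c):
  F F F  ✗ fails (b)
  F F T  ✗ fails (!c || a)
  F T F  ✗ fails (!b || c)
  F T T  ✗ fails (!c || a)
  T F F  ✗ fails (b)
  T F T  ✗ fails (b)
  T T F  ✗ fails (!b || c)
  T T T  ✓ satisfies all
1 of the 8 rows is a model.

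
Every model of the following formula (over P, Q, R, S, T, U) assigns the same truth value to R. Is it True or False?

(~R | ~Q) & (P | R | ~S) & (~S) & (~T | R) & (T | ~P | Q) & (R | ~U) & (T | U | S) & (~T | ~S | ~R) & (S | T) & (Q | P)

True

Suppose R = 0.
(~S) alone gives S = 0.
(~T) alone gives T = 0.
But (T) is also a unit clause — contradiction.
So every satisfying assignment has R = True.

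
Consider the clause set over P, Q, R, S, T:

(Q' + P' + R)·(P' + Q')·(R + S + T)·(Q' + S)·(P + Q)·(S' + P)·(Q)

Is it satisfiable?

No, unsatisfiable

Unit clause (Q) forces Q = 1.
Unit clause (P') forces P = 0.
Unit clause (S) forces S = 1.
That conflicts with the unit clause (S').
No assignment satisfies every clause.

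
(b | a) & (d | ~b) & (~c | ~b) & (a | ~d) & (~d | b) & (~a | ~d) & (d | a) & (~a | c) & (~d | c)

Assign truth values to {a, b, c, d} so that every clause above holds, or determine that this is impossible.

a=1,  b=0,  c=1,  d=0

Case b = 0:
Unit clause (a) forces a = 1.
Unit clause (~d) forces d = 0.
Unit clause (c) forces c = 1.
This assignment satisfies each clause.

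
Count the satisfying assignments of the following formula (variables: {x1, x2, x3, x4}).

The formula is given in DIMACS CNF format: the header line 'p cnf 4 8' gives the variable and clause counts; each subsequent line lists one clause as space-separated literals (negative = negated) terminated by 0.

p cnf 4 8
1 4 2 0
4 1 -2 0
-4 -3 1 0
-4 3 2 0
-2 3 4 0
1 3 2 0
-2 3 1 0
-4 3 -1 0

There are 2^4 = 16 truth assignments over (x1, x2, x3, x4).
Check each against the 8 clauses (columns in the order x1, x2, x3, x4):
  F F F F  ✗ fails (x1 ∨ x4 ∨ x2)
  F F F T  ✗ fails (¬x4 ∨ x3 ∨ x2)
  F F T F  ✗ fails (x1 ∨ x4 ∨ x2)
  F F T T  ✗ fails (¬x4 ∨ ¬x3 ∨ x1)
  F T F F  ✗ fails (x4 ∨ x1 ∨ ¬x2)
  F T F T  ✗ fails (¬x2 ∨ x3 ∨ x1)
  F T T F  ✗ fails (x4 ∨ x1 ∨ ¬x2)
  F T T T  ✗ fails (¬x4 ∨ ¬x3 ∨ x1)
  T F F F  ✓ satisfies all
  T F F T  ✗ fails (¬x4 ∨ x3 ∨ x2)
  T F T F  ✓ satisfies all
  T F T T  ✓ satisfies all
  T T F F  ✗ fails (¬x2 ∨ x3 ∨ x4)
  T T F T  ✗ fails (¬x4 ∨ x3 ∨ ¬x1)
  T T T F  ✓ satisfies all
  T T T T  ✓ satisfies all
5 of the 16 rows are models.

5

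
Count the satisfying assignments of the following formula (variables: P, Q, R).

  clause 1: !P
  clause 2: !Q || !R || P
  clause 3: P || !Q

There are 2^3 = 8 truth assignments over (P, Q, R).
Check each against the 3 clauses (columns in the order P, Q, R):
  F F F  ✓ satisfies all
  F F T  ✓ satisfies all
  F T F  ✗ fails (P || !Q)
  F T T  ✗ fails (!Q || !R || P)
  T F F  ✗ fails (!P)
  T F T  ✗ fails (!P)
  T T F  ✗ fails (!P)
  T T T  ✗ fails (!P)
2 of the 8 rows are models.

2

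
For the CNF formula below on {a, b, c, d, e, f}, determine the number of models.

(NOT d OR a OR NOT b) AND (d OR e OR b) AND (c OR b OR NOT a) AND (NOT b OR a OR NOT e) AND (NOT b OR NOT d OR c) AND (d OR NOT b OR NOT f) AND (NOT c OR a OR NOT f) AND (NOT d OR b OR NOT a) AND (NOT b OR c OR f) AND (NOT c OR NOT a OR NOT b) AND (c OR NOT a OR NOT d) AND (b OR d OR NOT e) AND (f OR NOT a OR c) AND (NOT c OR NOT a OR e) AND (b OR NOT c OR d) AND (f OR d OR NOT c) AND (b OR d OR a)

There are 2^6 = 64 truth assignments over (a, b, c, d, e, f).
Split on d. With d = true, the clauses containing d are satisfied and NOT d drops from the rest; 6 of the 2^5 = 32 assignments to the other variables satisfy what remains.
With d = false, by the same count on the reduced clause set, 0 assignments work.
(One model: a=F, b=F, c=F, d=T, e=F, f=F.)
Total: 6 + 0 = 6.

6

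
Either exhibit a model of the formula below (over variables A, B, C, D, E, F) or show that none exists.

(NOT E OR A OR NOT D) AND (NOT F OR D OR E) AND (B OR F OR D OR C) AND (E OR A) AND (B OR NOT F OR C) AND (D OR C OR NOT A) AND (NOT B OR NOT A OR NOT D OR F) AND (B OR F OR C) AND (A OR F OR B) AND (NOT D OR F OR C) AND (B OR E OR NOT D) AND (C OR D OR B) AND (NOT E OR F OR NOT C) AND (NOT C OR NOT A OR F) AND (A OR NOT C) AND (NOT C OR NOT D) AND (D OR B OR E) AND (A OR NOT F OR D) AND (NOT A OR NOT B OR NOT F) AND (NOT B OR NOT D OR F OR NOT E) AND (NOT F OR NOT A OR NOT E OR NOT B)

A=false; B=true; C=false; D=false; E=true; F=false

Try E = true.
Try A = false.
The clause (NOT D) is unit, so D = false.
The clause (NOT C) is unit, so C = false.
The clause (B) is unit, so B = true.
The clause (NOT F) is unit, so F = false.
This assignment satisfies each clause.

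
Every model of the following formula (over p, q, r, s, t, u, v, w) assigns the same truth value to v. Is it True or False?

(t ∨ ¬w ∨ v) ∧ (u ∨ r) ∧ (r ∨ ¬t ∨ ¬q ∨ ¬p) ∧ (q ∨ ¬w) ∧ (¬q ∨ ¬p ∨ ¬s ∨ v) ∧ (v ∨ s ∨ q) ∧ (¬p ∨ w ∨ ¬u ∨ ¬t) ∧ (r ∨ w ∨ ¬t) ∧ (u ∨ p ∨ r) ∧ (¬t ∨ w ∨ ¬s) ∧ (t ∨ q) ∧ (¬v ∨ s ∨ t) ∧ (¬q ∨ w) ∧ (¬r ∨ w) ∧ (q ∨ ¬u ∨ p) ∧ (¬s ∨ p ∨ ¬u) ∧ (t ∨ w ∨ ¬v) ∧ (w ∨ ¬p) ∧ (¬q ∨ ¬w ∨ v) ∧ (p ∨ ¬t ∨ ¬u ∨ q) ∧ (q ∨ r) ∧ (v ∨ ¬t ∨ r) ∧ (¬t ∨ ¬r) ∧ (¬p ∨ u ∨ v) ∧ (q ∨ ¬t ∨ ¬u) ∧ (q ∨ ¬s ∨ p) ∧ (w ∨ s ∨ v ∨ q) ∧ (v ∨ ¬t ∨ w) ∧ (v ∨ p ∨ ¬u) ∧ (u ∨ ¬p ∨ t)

True

Suppose v = False.
Try t = True.
From the singleton clause (r), r = True.
Now (¬r) is unsatisfied and unit — conflict.
Undo t and try t = False.
From the singleton clause (¬w), w = False.
From the singleton clause (q), q = True.
Now (¬q) is unsatisfied and unit — conflict.
Both values of t lead to a conflict.
So every satisfying assignment has v = True.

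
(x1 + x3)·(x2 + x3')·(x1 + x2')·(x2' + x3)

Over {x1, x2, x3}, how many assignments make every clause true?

2

There are 2^3 = 8 truth assignments over (x1, x2, x3).
Split on x1. With x1 = 1, the clauses containing x1 are satisfied and x1' drops from the rest; 2 of the 2^2 = 4 assignments to the other variables satisfy what remains.
With x1 = 0, by the same count on the reduced clause set, 0 assignments work.
Total: 2 + 0 = 2.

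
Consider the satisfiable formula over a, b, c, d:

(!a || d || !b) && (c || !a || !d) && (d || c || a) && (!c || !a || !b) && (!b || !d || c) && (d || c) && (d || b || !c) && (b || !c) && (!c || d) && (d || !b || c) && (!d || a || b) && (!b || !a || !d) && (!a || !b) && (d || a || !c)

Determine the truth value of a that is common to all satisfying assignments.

False

Suppose a = true.
(!b) alone gives b = false.
(!c) alone gives c = false.
(!d) alone gives d = false.
Now (d) is unsatisfied and unit — conflict.
So every satisfying assignment has a = False.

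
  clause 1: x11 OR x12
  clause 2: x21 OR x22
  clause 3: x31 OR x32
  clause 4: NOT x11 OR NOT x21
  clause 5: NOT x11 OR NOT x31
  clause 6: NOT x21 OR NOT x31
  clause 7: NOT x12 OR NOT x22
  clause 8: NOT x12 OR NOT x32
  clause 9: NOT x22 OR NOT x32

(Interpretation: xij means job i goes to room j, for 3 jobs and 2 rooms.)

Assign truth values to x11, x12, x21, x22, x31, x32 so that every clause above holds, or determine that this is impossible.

UNSATISFIABLE

Case x11 = true:
The clause (NOT x21) is unit, so x21 = false.
The clause (x22) is unit, so x22 = true.
The clause (NOT x31) is unit, so x31 = false.
The clause (x32) is unit, so x32 = true.
But (NOT x32) is also a unit clause — contradiction.
Backtrack on x11: now try x11 = false.
The clause (x12) is unit, so x12 = true.
The clause (NOT x22) is unit, so x22 = false.
The clause (x21) is unit, so x21 = true.
The clause (NOT x31) is unit, so x31 = false.
The clause (x32) is unit, so x32 = true.
But (NOT x32) is also a unit clause — contradiction.
Either choice for x11 ends in contradiction.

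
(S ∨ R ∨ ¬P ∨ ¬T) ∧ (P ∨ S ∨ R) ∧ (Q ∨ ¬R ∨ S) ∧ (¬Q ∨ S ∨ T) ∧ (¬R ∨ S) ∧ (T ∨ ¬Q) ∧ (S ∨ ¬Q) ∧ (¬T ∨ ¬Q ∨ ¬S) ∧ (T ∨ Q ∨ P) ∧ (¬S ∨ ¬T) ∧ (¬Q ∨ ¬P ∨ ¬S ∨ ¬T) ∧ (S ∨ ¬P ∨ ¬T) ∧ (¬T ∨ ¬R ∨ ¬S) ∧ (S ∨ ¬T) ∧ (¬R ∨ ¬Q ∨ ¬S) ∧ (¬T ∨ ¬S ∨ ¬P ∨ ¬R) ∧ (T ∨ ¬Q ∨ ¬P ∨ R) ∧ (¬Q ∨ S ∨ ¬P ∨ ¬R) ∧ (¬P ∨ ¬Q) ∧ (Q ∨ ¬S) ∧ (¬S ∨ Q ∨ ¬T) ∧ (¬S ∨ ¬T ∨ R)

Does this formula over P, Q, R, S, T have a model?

Try R = False.
Try P = True.
From the singleton clause (¬Q), Q = False.
From the singleton clause (¬S), S = False.
From the singleton clause (¬T), T = False.
Every clause now holds.
A satisfying assignment: P: True,  Q: False,  R: False,  S: False,  T: False.

Yes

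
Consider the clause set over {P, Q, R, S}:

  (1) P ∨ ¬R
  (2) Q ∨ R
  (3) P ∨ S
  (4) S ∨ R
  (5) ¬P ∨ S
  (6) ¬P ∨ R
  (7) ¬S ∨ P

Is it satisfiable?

Case P = True:
The clause (S) is unit, so S = True.
The clause (R) is unit, so R = True.
All clauses hold; Q can take either value.
A satisfying assignment: P=True; Q=True; R=True; S=True.

Satisfiable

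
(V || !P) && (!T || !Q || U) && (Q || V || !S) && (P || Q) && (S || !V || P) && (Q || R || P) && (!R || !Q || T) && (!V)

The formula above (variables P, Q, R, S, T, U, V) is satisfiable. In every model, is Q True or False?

True

Suppose Q = false.
From the singleton clause (P), P = true.
From the singleton clause (V), V = true.
Now (!V) is unsatisfied and unit — conflict.
So every satisfying assignment has Q = True.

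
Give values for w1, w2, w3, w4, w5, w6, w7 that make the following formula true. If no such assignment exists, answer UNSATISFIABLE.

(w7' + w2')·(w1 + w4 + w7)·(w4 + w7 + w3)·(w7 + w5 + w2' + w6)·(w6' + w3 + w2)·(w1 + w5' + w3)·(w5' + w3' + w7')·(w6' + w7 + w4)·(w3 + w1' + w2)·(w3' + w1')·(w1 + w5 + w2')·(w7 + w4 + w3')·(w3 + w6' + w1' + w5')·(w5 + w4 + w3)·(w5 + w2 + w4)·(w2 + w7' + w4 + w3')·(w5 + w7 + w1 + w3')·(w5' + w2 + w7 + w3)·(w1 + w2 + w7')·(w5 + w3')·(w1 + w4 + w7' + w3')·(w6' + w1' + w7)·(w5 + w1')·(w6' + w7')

w1: 0; w2: 0; w3: 1; w4: 1; w5: 1; w6: 1; w7: 0

Branch on w7: set w7 = 0.
Branch on w1: set w1 = 0.
From the singleton clause (w4), w4 = 1.
Branch on w5: set w5 = 1.
From the singleton clause (w3), w3 = 1.
No clause remains; w2, w6 are free.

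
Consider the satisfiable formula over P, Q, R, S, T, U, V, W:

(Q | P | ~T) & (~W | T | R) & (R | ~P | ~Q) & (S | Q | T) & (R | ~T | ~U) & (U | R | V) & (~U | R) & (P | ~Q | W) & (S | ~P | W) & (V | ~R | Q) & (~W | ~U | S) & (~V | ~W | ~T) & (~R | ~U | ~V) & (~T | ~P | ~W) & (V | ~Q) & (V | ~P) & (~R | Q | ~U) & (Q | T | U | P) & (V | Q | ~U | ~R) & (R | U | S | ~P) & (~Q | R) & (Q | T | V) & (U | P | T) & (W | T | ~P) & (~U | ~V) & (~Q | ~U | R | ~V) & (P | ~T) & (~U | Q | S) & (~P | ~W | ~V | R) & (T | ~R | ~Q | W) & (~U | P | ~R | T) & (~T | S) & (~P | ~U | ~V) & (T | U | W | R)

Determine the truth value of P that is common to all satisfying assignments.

Suppose P = 0.
The clause (~T) is unit, so T = 0.
The clause (U) is unit, so U = 1.
The clause (R) is unit, so R = 1.
But (~R) is also a unit clause — contradiction.
So every satisfying assignment has P = True.

True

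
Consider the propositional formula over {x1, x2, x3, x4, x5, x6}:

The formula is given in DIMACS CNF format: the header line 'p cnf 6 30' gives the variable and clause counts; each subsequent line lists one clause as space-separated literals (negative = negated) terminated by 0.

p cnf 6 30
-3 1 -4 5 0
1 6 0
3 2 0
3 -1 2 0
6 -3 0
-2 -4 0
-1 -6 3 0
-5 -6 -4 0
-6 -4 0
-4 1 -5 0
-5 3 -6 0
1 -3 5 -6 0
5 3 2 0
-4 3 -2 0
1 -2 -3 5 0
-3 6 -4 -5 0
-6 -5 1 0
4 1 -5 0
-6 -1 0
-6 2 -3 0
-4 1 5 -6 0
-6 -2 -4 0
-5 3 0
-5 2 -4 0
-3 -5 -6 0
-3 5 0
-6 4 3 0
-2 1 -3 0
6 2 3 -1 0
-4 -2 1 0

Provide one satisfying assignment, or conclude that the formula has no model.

Try x1 = True.
Unit clause (¬x6) forces x6 = False.
Unit clause (¬x3) forces x3 = False.
Unit clause (x2) forces x2 = True.
Unit clause (¬x4) forces x4 = False.
Unit clause (¬x5) forces x5 = False.
Every clause now holds.

x1: True, x2: True, x3: False, x4: False, x5: False, x6: False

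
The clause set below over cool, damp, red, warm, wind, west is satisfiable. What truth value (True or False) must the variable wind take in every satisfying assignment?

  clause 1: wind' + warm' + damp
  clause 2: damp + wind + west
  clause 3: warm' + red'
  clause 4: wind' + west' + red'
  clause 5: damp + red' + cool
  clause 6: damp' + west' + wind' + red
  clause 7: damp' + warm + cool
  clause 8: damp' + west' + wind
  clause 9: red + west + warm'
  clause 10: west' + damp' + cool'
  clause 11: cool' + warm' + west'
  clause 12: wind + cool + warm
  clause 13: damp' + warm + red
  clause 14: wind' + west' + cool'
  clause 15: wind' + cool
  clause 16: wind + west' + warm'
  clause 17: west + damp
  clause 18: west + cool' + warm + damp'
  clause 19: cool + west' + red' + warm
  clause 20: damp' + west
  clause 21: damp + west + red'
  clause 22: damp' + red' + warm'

False

Suppose wind = 1.
(cool) alone gives cool = 1.
(west') alone gives west = 0.
(damp) alone gives damp = 1.
Now (damp') is unsatisfied and unit — conflict.
So every satisfying assignment has wind = False.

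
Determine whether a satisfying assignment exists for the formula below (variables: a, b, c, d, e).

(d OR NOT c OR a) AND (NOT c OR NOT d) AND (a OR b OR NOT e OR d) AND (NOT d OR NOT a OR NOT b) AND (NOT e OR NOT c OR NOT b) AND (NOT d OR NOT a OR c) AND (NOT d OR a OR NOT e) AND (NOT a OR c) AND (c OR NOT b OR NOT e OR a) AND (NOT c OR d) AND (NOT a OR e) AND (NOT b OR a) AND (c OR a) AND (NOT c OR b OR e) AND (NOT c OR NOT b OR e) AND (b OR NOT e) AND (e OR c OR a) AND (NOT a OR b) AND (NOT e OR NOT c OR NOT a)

Branch on c: set c = false.
From the singleton clause (NOT a), a = false.
That conflicts with the unit clause (a).
So c must be the other value — set c = true.
From the singleton clause (NOT d), d = false.
That conflicts with the unit clause (d).
Both values of c lead to a conflict.
No assignment satisfies every clause.

Unsatisfiable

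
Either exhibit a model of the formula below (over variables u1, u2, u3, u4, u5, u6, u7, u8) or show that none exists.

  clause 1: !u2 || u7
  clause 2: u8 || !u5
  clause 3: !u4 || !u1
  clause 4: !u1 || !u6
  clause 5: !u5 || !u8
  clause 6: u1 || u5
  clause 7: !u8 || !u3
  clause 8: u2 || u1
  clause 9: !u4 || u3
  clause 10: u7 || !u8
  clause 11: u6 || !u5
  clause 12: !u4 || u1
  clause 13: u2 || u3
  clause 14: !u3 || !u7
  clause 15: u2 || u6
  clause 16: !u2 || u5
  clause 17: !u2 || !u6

UNSATISFIABLE

Suppose u2 = false.
(u1) alone gives u1 = true.
(!u4) alone gives u4 = false.
(!u6) alone gives u6 = false.
Now (u6) is unsatisfied and unit — conflict.
That branch fails; take u2 = true instead.
(u7) alone gives u7 = true.
(!u3) alone gives u3 = false.
(!u4) alone gives u4 = false.
(u5) alone gives u5 = true.
(u8) alone gives u8 = true.
Now (!u8) is unsatisfied and unit — conflict.
Either choice for u2 ends in contradiction.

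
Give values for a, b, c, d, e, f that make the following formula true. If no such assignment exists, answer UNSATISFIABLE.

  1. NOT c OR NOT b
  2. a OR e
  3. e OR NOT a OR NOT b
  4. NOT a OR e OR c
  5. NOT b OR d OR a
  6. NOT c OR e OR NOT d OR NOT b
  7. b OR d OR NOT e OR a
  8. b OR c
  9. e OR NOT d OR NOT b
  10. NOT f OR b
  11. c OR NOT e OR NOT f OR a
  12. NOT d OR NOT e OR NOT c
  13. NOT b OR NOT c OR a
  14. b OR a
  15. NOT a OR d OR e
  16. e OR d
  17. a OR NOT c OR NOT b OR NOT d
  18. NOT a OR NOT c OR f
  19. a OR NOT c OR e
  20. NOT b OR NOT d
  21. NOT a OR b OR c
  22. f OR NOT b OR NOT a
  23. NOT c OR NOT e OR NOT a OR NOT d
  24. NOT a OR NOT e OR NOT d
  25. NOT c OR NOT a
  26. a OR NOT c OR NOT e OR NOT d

Try c = false.
The clause (b) is unit, so b = true.
The clause (NOT d) is unit, so d = false.
The clause (a) is unit, so a = true.
The clause (e) is unit, so e = true.
The clause (f) is unit, so f = true.
Every clause now holds.

a: true; b: true; c: false; d: false; e: true; f: true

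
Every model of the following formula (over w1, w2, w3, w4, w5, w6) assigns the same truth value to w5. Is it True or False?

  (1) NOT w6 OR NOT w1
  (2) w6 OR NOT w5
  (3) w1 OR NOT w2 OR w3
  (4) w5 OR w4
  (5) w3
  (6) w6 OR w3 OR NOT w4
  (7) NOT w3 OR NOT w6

Suppose w5 = true.
Unit clause (w6) forces w6 = true.
Unit clause (NOT w1) forces w1 = false.
Unit clause (w3) forces w3 = true.
Now (NOT w3) is unsatisfied and unit — conflict.
So every satisfying assignment has w5 = False.

False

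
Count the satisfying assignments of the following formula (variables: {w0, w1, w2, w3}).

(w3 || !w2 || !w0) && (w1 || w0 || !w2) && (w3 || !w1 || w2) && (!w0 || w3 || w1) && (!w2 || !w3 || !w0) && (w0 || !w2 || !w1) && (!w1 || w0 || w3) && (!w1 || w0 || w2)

There are 2^4 = 16 truth assignments over (w0, w1, w2, w3).
Split on w3. With w3 = true, the clauses containing w3 are satisfied and !w3 drops from the rest; 3 of the 2^3 = 8 assignments to the other variables satisfy what remains.
With w3 = false, by the same count on the reduced clause set, 1 assignment works.
(One model: w0=F, w1=F, w2=F, w3=F.)
Total: 3 + 1 = 4.

4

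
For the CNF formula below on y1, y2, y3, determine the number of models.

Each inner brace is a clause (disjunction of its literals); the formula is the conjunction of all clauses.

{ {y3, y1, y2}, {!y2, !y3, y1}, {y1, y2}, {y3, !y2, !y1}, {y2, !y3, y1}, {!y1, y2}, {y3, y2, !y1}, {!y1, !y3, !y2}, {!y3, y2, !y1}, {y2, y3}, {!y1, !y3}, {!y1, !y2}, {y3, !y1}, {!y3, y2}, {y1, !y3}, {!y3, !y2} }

There are 2^3 = 8 truth assignments over (y1, y2, y3).
Check each against the 16 clauses (columns in the order y1, y2, y3):
  F F F  ✗ fails (y3 || y1 || y2)
  F F T  ✗ fails (y1 || y2)
  F T F  ✓ satisfies all
  F T T  ✗ fails (!y2 || !y3 || y1)
  T F F  ✗ fails (!y1 || y2)
  T F T  ✗ fails (!y1 || y2)
  T T F  ✗ fails (y3 || !y2 || !y1)
  T T T  ✗ fails (!y1 || !y3 || !y2)
1 of the 8 rows is a model.

1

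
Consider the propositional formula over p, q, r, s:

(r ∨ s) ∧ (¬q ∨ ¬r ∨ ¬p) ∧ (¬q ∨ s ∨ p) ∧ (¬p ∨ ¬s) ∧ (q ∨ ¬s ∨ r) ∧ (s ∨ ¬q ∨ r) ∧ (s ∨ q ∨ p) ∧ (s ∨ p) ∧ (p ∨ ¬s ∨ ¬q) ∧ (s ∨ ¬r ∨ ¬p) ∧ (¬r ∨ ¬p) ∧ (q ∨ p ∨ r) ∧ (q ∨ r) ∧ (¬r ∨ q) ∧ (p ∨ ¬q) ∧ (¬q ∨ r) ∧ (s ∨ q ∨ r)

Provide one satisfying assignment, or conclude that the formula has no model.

Case r = True:
(¬p) alone gives p = False.
(s) alone gives s = True.
(¬q) alone gives q = False.
But (q) is also a unit clause — contradiction.
Undo r and try r = False.
(s) alone gives s = True.
(¬p) alone gives p = False.
(q) alone gives q = True.
But (¬q) is also a unit clause — contradiction.
Both values of r lead to a conflict.

UNSATISFIABLE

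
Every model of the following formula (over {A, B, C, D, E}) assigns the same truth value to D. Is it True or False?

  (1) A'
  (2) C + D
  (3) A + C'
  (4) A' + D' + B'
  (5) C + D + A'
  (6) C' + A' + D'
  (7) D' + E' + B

Suppose D = 0.
From the singleton clause (A'), A = 0.
From the singleton clause (C), C = 1.
But (C') is also a unit clause — contradiction.
So every satisfying assignment has D = True.

True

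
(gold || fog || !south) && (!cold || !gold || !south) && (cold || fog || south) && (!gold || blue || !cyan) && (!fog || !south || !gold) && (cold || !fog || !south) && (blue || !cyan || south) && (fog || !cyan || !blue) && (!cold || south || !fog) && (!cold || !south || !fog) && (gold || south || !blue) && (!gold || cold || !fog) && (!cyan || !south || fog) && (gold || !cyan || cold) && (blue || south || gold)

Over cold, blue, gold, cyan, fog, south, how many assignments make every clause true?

4

There are 2^6 = 64 truth assignments over (cold, blue, gold, cyan, fog, south).
Split on blue. With blue = true, the clauses containing blue are satisfied and !blue drops from the rest; 2 of the 2^5 = 32 assignments to the other variables satisfy what remains.
With blue = false, by the same count on the reduced clause set, 2 assignments work.
Total: 2 + 2 = 4.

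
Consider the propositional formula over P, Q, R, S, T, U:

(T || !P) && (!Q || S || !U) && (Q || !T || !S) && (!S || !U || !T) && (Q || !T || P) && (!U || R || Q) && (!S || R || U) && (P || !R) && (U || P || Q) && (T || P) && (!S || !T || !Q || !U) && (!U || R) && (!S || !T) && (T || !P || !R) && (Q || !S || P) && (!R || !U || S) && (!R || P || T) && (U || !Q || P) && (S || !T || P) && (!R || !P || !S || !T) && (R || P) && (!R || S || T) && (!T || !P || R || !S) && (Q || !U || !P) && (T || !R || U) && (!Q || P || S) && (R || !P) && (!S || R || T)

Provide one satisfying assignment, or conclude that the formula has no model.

P=true, Q=true, R=true, S=false, T=true, U=false

Branch on T: set T = true.
From the singleton clause (!S), S = false.
From the singleton clause (P), P = true.
From the singleton clause (R), R = true.
From the singleton clause (!U), U = false.
No clause remains; Q is free.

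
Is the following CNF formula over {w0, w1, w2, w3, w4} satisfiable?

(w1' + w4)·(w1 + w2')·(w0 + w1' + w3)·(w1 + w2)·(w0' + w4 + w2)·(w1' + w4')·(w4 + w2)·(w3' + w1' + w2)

No, unsatisfiable

Case w1 = 0:
From the singleton clause (w2'), w2 = 0.
That conflicts with the unit clause (w2).
Backtrack on w1: now try w1 = 1.
From the singleton clause (w4), w4 = 1.
That conflicts with the unit clause (w4').
Either choice for w1 ends in contradiction.
No assignment satisfies every clause.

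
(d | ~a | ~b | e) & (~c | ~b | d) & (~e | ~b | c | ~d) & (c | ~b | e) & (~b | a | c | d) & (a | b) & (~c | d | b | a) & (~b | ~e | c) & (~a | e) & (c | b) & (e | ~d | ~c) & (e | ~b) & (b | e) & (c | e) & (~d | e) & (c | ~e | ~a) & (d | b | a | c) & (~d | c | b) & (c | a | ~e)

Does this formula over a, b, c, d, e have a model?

Suppose a = 0.
From the singleton clause (b), b = 1.
From the singleton clause (e), e = 1.
From the singleton clause (c), c = 1.
From the singleton clause (d), d = 1.
This assignment satisfies each clause.
A satisfying assignment: a=0; b=1; c=1; d=1; e=1.

Yes, satisfiable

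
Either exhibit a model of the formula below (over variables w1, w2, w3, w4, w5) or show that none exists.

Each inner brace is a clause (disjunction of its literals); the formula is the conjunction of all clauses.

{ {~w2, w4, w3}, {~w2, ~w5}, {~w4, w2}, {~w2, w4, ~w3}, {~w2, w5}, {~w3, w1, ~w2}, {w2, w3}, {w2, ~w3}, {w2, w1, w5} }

UNSATISFIABLE

Try w2 = 0.
The clause (~w4) is unit, so w4 = 0.
The clause (w3) is unit, so w3 = 1.
That conflicts with the unit clause (~w3).
That branch fails; take w2 = 1 instead.
The clause (~w5) is unit, so w5 = 0.
That conflicts with the unit clause (w5).
Neither w2 = 1 nor w2 = 0 works.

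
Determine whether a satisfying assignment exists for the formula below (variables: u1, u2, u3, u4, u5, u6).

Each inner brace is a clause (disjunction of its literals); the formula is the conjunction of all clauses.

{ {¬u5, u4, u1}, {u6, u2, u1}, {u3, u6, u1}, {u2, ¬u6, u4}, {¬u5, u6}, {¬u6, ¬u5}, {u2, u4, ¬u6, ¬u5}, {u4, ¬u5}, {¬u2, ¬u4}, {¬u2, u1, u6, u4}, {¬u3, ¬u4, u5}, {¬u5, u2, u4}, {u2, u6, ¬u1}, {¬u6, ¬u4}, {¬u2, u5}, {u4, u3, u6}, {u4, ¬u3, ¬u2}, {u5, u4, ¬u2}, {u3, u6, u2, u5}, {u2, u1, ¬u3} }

Suppose u5 = False.
From the singleton clause (¬u2), u2 = False.
Suppose u6 = True.
From the singleton clause (u4), u4 = True.
That conflicts with the unit clause (¬u4).
So u6 must be the other value — set u6 = False.
From the singleton clause (u1), u1 = True.
That conflicts with the unit clause (¬u1).
Neither u6 = True nor u6 = False works.
So u5 must be the other value — set u5 = True.
From the singleton clause (u6), u6 = True.
That conflicts with the unit clause (¬u6).
Neither u5 = True nor u5 = False works.
No assignment satisfies every clause.

No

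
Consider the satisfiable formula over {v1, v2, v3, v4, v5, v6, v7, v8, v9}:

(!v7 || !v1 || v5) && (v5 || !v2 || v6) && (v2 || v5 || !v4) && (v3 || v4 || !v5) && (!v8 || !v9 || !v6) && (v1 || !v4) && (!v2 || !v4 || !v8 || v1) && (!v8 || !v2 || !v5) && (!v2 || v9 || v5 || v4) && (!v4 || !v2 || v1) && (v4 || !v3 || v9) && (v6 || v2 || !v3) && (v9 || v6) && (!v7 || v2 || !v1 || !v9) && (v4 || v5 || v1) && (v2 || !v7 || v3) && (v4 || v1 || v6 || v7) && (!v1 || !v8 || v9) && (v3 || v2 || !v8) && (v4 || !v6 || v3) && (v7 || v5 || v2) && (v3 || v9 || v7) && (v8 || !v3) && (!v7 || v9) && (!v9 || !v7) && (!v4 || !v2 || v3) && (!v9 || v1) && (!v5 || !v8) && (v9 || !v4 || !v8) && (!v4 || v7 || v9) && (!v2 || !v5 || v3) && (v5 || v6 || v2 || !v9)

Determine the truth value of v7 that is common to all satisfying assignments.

False

Suppose v7 = true.
Unit clause (v9) forces v9 = true.
Now (!v9) is unsatisfied and unit — conflict.
So every satisfying assignment has v7 = False.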